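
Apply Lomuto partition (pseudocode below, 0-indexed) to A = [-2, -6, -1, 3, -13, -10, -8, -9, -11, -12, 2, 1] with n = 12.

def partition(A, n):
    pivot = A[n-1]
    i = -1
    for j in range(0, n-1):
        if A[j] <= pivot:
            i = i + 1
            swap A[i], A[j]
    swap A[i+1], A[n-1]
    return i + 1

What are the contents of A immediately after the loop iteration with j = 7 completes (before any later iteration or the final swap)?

pivot = A[11] = 1; i = -1
j=0: A[0]=-2 ≤ 1 → i=0, swap A[0],A[0] (no change) → [-2, -6, -1, 3, -13, -10, -8, -9, -11, -12, 2, 1]
j=1: A[1]=-6 ≤ 1 → i=1, swap A[1],A[1] (no change) → [-2, -6, -1, 3, -13, -10, -8, -9, -11, -12, 2, 1]
j=2: A[2]=-1 ≤ 1 → i=2, swap A[2],A[2] (no change) → [-2, -6, -1, 3, -13, -10, -8, -9, -11, -12, 2, 1]
j=3: A[3]=3 > 1 → no swap
j=4: A[4]=-13 ≤ 1 → i=3, swap A[3],A[4] → [-2, -6, -1, -13, 3, -10, -8, -9, -11, -12, 2, 1]
j=5: A[5]=-10 ≤ 1 → i=4, swap A[4],A[5] → [-2, -6, -1, -13, -10, 3, -8, -9, -11, -12, 2, 1]
j=6: A[6]=-8 ≤ 1 → i=5, swap A[5],A[6] → [-2, -6, -1, -13, -10, -8, 3, -9, -11, -12, 2, 1]
j=7: A[7]=-9 ≤ 1 → i=6, swap A[6],A[7] → [-2, -6, -1, -13, -10, -8, -9, 3, -11, -12, 2, 1]
(after j=7) A = [-2, -6, -1, -13, -10, -8, -9, 3, -11, -12, 2, 1]

[-2, -6, -1, -13, -10, -8, -9, 3, -11, -12, 2, 1]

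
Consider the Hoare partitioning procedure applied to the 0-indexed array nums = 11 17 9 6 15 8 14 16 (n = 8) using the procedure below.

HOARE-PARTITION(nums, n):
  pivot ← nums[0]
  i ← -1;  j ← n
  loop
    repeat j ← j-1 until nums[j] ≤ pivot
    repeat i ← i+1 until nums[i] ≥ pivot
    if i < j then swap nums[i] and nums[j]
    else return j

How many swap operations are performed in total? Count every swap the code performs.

pivot = nums[0] = 11; i = -1, j = 8
j→5 (nums[5]=8≤11), i→0 (nums[0]=11≥11); i<j, swap → 8 17 9 6 15 11 14 16
j→3 (nums[3]=6≤11), i→1 (nums[1]=17≥11); i<j, swap → 8 6 9 17 15 11 14 16
j→2, i→3; i≥j, return j=2. nums = 8 6 9 17 15 11 14 16

2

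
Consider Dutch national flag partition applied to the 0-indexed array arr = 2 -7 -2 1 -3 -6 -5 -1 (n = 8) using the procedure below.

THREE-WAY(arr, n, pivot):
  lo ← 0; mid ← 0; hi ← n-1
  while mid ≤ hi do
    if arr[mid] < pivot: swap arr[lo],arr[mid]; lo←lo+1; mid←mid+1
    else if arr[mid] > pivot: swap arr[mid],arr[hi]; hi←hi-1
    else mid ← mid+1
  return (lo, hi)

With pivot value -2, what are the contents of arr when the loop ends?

pivot = -2; lo=0, mid=0, hi=7
arr[mid]=2>-2: swap arr[0],arr[7]; hi=6 → -1 -7 -2 1 -3 -6 -5 2
arr[mid]=-1>-2: swap arr[0],arr[6]; hi=5 → -5 -7 -2 1 -3 -6 -1 2
arr[mid]=-5<-2: swap arr[0],arr[0]; lo=1,mid=1 → -5 -7 -2 1 -3 -6 -1 2
arr[mid]=-7<-2: swap arr[1],arr[1]; lo=2,mid=2 → -5 -7 -2 1 -3 -6 -1 2
arr[mid]=-2=-2: mid=3
arr[mid]=1>-2: swap arr[3],arr[5]; hi=4 → -5 -7 -2 -6 -3 1 -1 2
arr[mid]=-6<-2: swap arr[2],arr[3]; lo=3,mid=4 → -5 -7 -6 -2 -3 1 -1 2
arr[mid]=-3<-2: swap arr[3],arr[4]; lo=4,mid=5 → -5 -7 -6 -3 -2 1 -1 2
end: lo=4, hi=4; arr = -5 -7 -6 -3 -2 1 -1 2

-5 -7 -6 -3 -2 1 -1 2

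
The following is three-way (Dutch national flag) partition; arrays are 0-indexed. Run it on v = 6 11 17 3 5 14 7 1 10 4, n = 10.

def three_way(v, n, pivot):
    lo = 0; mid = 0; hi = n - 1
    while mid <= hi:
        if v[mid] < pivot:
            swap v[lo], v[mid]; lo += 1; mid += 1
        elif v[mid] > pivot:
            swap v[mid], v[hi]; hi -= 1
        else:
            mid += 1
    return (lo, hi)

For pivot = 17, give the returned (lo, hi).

lo=0 mid=0 hi=9
6<17: swap(0,0), lo=1 mid=1 ⇒ 6 11 17 3 5 14 7 1 10 4
11<17: swap(1,1), lo=2 mid=2 ⇒ 6 11 17 3 5 14 7 1 10 4
17=17: mid=3
3<17: swap(2,3), lo=3 mid=4 ⇒ 6 11 3 17 5 14 7 1 10 4
5<17: swap(3,4), lo=4 mid=5 ⇒ 6 11 3 5 17 14 7 1 10 4
14<17: swap(4,5), lo=5 mid=6 ⇒ 6 11 3 5 14 17 7 1 10 4
7<17: swap(5,6), lo=6 mid=7 ⇒ 6 11 3 5 14 7 17 1 10 4
1<17: swap(6,7), lo=7 mid=8 ⇒ 6 11 3 5 14 7 1 17 10 4
10<17: swap(7,8), lo=8 mid=9 ⇒ 6 11 3 5 14 7 1 10 17 4
4<17: swap(8,9), lo=9 mid=10 ⇒ 6 11 3 5 14 7 1 10 4 17
done. lo=9 hi=9; v=6 11 3 5 14 7 1 10 4 17

(9, 9)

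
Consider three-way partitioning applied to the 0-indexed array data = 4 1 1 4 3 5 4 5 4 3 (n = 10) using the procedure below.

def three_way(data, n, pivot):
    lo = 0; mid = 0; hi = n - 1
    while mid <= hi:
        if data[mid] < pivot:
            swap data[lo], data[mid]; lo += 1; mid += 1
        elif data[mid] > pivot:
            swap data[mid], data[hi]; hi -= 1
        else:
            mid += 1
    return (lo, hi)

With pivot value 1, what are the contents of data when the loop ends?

1 1 4 3 5 4 5 4 3 4

lo=0 mid=0 hi=9
4>1: swap(0,9), hi=8 ⇒ 3 1 1 4 3 5 4 5 4 4
3>1: swap(0,8), hi=7 ⇒ 4 1 1 4 3 5 4 5 3 4
4>1: swap(0,7), hi=6 ⇒ 5 1 1 4 3 5 4 4 3 4
5>1: swap(0,6), hi=5 ⇒ 4 1 1 4 3 5 5 4 3 4
4>1: swap(0,5), hi=4 ⇒ 5 1 1 4 3 4 5 4 3 4
5>1: swap(0,4), hi=3 ⇒ 3 1 1 4 5 4 5 4 3 4
3>1: swap(0,3), hi=2 ⇒ 4 1 1 3 5 4 5 4 3 4
4>1: swap(0,2), hi=1 ⇒ 1 1 4 3 5 4 5 4 3 4
1=1: mid=1
1=1: mid=2
done. lo=0 hi=1; data=1 1 4 3 5 4 5 4 3 4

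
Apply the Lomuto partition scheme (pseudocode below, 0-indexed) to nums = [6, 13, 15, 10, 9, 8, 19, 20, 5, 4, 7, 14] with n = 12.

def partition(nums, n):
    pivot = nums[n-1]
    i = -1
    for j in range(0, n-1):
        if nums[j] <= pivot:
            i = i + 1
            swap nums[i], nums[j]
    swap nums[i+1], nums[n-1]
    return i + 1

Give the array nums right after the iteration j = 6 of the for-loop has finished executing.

pivot = nums[11] = 14; i = -1
j=0: nums[0]=6 ≤ 14 → i=0, swap nums[0],nums[0] (no change) → [6, 13, 15, 10, 9, 8, 19, 20, 5, 4, 7, 14]
j=1: nums[1]=13 ≤ 14 → i=1, swap nums[1],nums[1] (no change) → [6, 13, 15, 10, 9, 8, 19, 20, 5, 4, 7, 14]
j=2: nums[2]=15 > 14 → no swap
j=3: nums[3]=10 ≤ 14 → i=2, swap nums[2],nums[3] → [6, 13, 10, 15, 9, 8, 19, 20, 5, 4, 7, 14]
j=4: nums[4]=9 ≤ 14 → i=3, swap nums[3],nums[4] → [6, 13, 10, 9, 15, 8, 19, 20, 5, 4, 7, 14]
j=5: nums[5]=8 ≤ 14 → i=4, swap nums[4],nums[5] → [6, 13, 10, 9, 8, 15, 19, 20, 5, 4, 7, 14]
j=6: nums[6]=19 > 14 → no swap
(after j=6) nums = [6, 13, 10, 9, 8, 15, 19, 20, 5, 4, 7, 14]

[6, 13, 10, 9, 8, 15, 19, 20, 5, 4, 7, 14]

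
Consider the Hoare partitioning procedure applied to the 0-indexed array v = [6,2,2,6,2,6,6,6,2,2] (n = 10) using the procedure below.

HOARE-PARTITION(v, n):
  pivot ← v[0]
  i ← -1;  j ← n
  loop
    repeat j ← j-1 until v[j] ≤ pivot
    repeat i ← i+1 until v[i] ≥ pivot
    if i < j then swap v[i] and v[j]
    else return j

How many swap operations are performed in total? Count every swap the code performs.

3

pivot = v[0] = 6; i = -1, j = 10
j→9 (v[9]=2≤6), i→0 (v[0]=6≥6); i<j, swap → [2,2,2,6,2,6,6,6,2,6]
j→8 (v[8]=2≤6), i→3 (v[3]=6≥6); i<j, swap → [2,2,2,2,2,6,6,6,6,6]
j→7 (v[7]=6≤6), i→5 (v[5]=6≥6); i<j, swap → [2,2,2,2,2,6,6,6,6,6]
j→6, i→6; i≥j, return j=6. v = [2,2,2,2,2,6,6,6,6,6]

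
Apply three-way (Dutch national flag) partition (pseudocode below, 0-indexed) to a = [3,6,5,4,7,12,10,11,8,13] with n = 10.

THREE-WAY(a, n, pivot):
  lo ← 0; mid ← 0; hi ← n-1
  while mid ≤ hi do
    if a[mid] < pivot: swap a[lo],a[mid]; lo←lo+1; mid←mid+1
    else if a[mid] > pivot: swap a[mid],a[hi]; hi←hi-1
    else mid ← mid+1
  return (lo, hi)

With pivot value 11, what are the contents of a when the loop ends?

[3,6,5,4,7,8,10,11,13,12]

pivot = 11; lo=0, mid=0, hi=9
a[mid]=3<11: swap a[0],a[0]; lo=1,mid=1 → [3,6,5,4,7,12,10,11,8,13]
a[mid]=6<11: swap a[1],a[1]; lo=2,mid=2 → [3,6,5,4,7,12,10,11,8,13]
a[mid]=5<11: swap a[2],a[2]; lo=3,mid=3 → [3,6,5,4,7,12,10,11,8,13]
a[mid]=4<11: swap a[3],a[3]; lo=4,mid=4 → [3,6,5,4,7,12,10,11,8,13]
a[mid]=7<11: swap a[4],a[4]; lo=5,mid=5 → [3,6,5,4,7,12,10,11,8,13]
a[mid]=12>11: swap a[5],a[9]; hi=8 → [3,6,5,4,7,13,10,11,8,12]
a[mid]=13>11: swap a[5],a[8]; hi=7 → [3,6,5,4,7,8,10,11,13,12]
a[mid]=8<11: swap a[5],a[5]; lo=6,mid=6 → [3,6,5,4,7,8,10,11,13,12]
a[mid]=10<11: swap a[6],a[6]; lo=7,mid=7 → [3,6,5,4,7,8,10,11,13,12]
a[mid]=11=11: mid=8
end: lo=7, hi=7; a = [3,6,5,4,7,8,10,11,13,12]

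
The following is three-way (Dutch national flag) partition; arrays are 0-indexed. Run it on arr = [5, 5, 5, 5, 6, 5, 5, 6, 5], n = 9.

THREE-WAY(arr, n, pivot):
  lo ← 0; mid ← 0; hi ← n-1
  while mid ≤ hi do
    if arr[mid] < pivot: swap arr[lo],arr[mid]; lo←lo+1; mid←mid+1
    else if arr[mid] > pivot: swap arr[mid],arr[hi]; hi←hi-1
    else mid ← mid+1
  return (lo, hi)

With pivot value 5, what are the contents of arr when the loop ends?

[5, 5, 5, 5, 5, 5, 5, 6, 6]

lo=0 mid=0 hi=8
5=5: mid=1
5=5: mid=2
5=5: mid=3
5=5: mid=4
6>5: swap(4,8), hi=7 ⇒ [5, 5, 5, 5, 5, 5, 5, 6, 6]
5=5: mid=5
5=5: mid=6
5=5: mid=7
6>5: swap(7,7), hi=6 ⇒ [5, 5, 5, 5, 5, 5, 5, 6, 6]
done. lo=0 hi=6; arr=[5, 5, 5, 5, 5, 5, 5, 6, 6]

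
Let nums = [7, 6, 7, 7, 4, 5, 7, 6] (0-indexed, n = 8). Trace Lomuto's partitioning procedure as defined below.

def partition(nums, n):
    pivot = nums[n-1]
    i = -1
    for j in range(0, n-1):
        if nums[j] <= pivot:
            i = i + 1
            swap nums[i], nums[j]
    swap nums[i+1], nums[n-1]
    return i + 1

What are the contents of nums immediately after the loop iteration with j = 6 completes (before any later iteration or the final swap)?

pivot = nums[7] = 6; i = -1
j=0: nums[0]=7 > 6 → no swap
j=1: nums[1]=6 ≤ 6 → i=0, swap nums[0],nums[1] → [6, 7, 7, 7, 4, 5, 7, 6]
j=2: nums[2]=7 > 6 → no swap
j=3: nums[3]=7 > 6 → no swap
j=4: nums[4]=4 ≤ 6 → i=1, swap nums[1],nums[4] → [6, 4, 7, 7, 7, 5, 7, 6]
j=5: nums[5]=5 ≤ 6 → i=2, swap nums[2],nums[5] → [6, 4, 5, 7, 7, 7, 7, 6]
j=6: nums[6]=7 > 6 → no swap
(after j=6) nums = [6, 4, 5, 7, 7, 7, 7, 6]

[6, 4, 5, 7, 7, 7, 7, 6]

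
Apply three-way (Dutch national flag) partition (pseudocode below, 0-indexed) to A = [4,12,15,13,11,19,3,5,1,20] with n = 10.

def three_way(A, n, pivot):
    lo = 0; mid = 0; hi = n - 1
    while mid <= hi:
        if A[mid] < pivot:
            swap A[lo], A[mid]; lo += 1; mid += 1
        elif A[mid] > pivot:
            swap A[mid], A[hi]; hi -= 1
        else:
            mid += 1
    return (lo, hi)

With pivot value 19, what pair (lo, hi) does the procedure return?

(8, 8)

pivot = 19; lo=0, mid=0, hi=9
A[mid]=4<19: swap A[0],A[0]; lo=1,mid=1 → [4,12,15,13,11,19,3,5,1,20]
A[mid]=12<19: swap A[1],A[1]; lo=2,mid=2 → [4,12,15,13,11,19,3,5,1,20]
A[mid]=15<19: swap A[2],A[2]; lo=3,mid=3 → [4,12,15,13,11,19,3,5,1,20]
A[mid]=13<19: swap A[3],A[3]; lo=4,mid=4 → [4,12,15,13,11,19,3,5,1,20]
A[mid]=11<19: swap A[4],A[4]; lo=5,mid=5 → [4,12,15,13,11,19,3,5,1,20]
A[mid]=19=19: mid=6
A[mid]=3<19: swap A[5],A[6]; lo=6,mid=7 → [4,12,15,13,11,3,19,5,1,20]
A[mid]=5<19: swap A[6],A[7]; lo=7,mid=8 → [4,12,15,13,11,3,5,19,1,20]
A[mid]=1<19: swap A[7],A[8]; lo=8,mid=9 → [4,12,15,13,11,3,5,1,19,20]
A[mid]=20>19: swap A[9],A[9]; hi=8 → [4,12,15,13,11,3,5,1,19,20]
end: lo=8, hi=8; A = [4,12,15,13,11,3,5,1,19,20]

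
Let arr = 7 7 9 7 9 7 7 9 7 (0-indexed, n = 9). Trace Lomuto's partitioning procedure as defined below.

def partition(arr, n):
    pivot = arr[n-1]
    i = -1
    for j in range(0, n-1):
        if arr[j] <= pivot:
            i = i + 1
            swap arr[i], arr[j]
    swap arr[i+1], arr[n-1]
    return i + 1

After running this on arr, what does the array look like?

pivot=7, i=-1
j=0: 7≤7, i=0, swap(0,0) ⇒ 7 7 9 7 9 7 7 9 7
j=1: 7≤7, i=1, swap(1,1) ⇒ 7 7 9 7 9 7 7 9 7
j=2: 9>7, skip
j=3: 7≤7, i=2, swap(2,3) ⇒ 7 7 7 9 9 7 7 9 7
j=4: 9>7, skip
j=5: 7≤7, i=3, swap(3,5) ⇒ 7 7 7 7 9 9 7 9 7
j=6: 7≤7, i=4, swap(4,6) ⇒ 7 7 7 7 7 9 9 9 7
j=7: 9>7, skip
swap(5,8) ⇒ 7 7 7 7 7 7 9 9 9; return 5

7 7 7 7 7 7 9 9 9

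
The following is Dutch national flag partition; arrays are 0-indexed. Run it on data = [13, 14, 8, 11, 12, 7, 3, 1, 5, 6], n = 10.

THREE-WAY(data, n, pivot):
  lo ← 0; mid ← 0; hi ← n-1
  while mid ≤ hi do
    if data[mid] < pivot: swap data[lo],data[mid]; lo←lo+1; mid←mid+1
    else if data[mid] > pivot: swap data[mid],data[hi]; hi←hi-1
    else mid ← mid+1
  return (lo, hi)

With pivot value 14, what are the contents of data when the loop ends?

pivot = 14; lo=0, mid=0, hi=9
data[mid]=13<14: swap data[0],data[0]; lo=1,mid=1 → [13, 14, 8, 11, 12, 7, 3, 1, 5, 6]
data[mid]=14=14: mid=2
data[mid]=8<14: swap data[1],data[2]; lo=2,mid=3 → [13, 8, 14, 11, 12, 7, 3, 1, 5, 6]
data[mid]=11<14: swap data[2],data[3]; lo=3,mid=4 → [13, 8, 11, 14, 12, 7, 3, 1, 5, 6]
data[mid]=12<14: swap data[3],data[4]; lo=4,mid=5 → [13, 8, 11, 12, 14, 7, 3, 1, 5, 6]
data[mid]=7<14: swap data[4],data[5]; lo=5,mid=6 → [13, 8, 11, 12, 7, 14, 3, 1, 5, 6]
data[mid]=3<14: swap data[5],data[6]; lo=6,mid=7 → [13, 8, 11, 12, 7, 3, 14, 1, 5, 6]
data[mid]=1<14: swap data[6],data[7]; lo=7,mid=8 → [13, 8, 11, 12, 7, 3, 1, 14, 5, 6]
data[mid]=5<14: swap data[7],data[8]; lo=8,mid=9 → [13, 8, 11, 12, 7, 3, 1, 5, 14, 6]
data[mid]=6<14: swap data[8],data[9]; lo=9,mid=10 → [13, 8, 11, 12, 7, 3, 1, 5, 6, 14]
end: lo=9, hi=9; data = [13, 8, 11, 12, 7, 3, 1, 5, 6, 14]

[13, 8, 11, 12, 7, 3, 1, 5, 6, 14]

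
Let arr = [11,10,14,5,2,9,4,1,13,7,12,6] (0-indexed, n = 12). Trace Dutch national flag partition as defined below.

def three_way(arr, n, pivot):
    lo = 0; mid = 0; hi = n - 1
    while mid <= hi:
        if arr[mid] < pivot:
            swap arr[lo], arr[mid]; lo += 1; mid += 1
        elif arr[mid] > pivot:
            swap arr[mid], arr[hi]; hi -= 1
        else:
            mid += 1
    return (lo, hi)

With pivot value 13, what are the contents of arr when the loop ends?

lo=0 mid=0 hi=11
11<13: swap(0,0), lo=1 mid=1 ⇒ [11,10,14,5,2,9,4,1,13,7,12,6]
10<13: swap(1,1), lo=2 mid=2 ⇒ [11,10,14,5,2,9,4,1,13,7,12,6]
14>13: swap(2,11), hi=10 ⇒ [11,10,6,5,2,9,4,1,13,7,12,14]
6<13: swap(2,2), lo=3 mid=3 ⇒ [11,10,6,5,2,9,4,1,13,7,12,14]
5<13: swap(3,3), lo=4 mid=4 ⇒ [11,10,6,5,2,9,4,1,13,7,12,14]
2<13: swap(4,4), lo=5 mid=5 ⇒ [11,10,6,5,2,9,4,1,13,7,12,14]
9<13: swap(5,5), lo=6 mid=6 ⇒ [11,10,6,5,2,9,4,1,13,7,12,14]
4<13: swap(6,6), lo=7 mid=7 ⇒ [11,10,6,5,2,9,4,1,13,7,12,14]
1<13: swap(7,7), lo=8 mid=8 ⇒ [11,10,6,5,2,9,4,1,13,7,12,14]
13=13: mid=9
7<13: swap(8,9), lo=9 mid=10 ⇒ [11,10,6,5,2,9,4,1,7,13,12,14]
12<13: swap(9,10), lo=10 mid=11 ⇒ [11,10,6,5,2,9,4,1,7,12,13,14]
done. lo=10 hi=10; arr=[11,10,6,5,2,9,4,1,7,12,13,14]

[11,10,6,5,2,9,4,1,7,12,13,14]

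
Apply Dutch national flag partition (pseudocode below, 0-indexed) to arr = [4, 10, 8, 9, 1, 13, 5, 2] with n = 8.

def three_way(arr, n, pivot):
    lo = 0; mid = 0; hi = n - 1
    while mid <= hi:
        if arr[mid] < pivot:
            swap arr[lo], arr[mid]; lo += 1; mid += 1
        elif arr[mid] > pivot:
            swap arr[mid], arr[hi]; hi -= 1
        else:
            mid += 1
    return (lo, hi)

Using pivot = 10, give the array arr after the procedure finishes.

[4, 8, 9, 1, 2, 5, 10, 13]

lo=0 mid=0 hi=7
4<10: swap(0,0), lo=1 mid=1 ⇒ [4, 10, 8, 9, 1, 13, 5, 2]
10=10: mid=2
8<10: swap(1,2), lo=2 mid=3 ⇒ [4, 8, 10, 9, 1, 13, 5, 2]
9<10: swap(2,3), lo=3 mid=4 ⇒ [4, 8, 9, 10, 1, 13, 5, 2]
1<10: swap(3,4), lo=4 mid=5 ⇒ [4, 8, 9, 1, 10, 13, 5, 2]
13>10: swap(5,7), hi=6 ⇒ [4, 8, 9, 1, 10, 2, 5, 13]
2<10: swap(4,5), lo=5 mid=6 ⇒ [4, 8, 9, 1, 2, 10, 5, 13]
5<10: swap(5,6), lo=6 mid=7 ⇒ [4, 8, 9, 1, 2, 5, 10, 13]
done. lo=6 hi=6; arr=[4, 8, 9, 1, 2, 5, 10, 13]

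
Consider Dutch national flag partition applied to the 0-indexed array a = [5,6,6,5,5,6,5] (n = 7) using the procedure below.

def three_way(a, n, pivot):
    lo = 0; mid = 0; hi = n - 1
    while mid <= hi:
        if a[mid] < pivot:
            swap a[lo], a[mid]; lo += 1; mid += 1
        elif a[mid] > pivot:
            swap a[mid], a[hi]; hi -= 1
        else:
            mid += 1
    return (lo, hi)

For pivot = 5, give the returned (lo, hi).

(0, 3)

pivot = 5; lo=0, mid=0, hi=6
a[mid]=5=5: mid=1
a[mid]=6>5: swap a[1],a[6]; hi=5 → [5,5,6,5,5,6,6]
a[mid]=5=5: mid=2
a[mid]=6>5: swap a[2],a[5]; hi=4 → [5,5,6,5,5,6,6]
a[mid]=6>5: swap a[2],a[4]; hi=3 → [5,5,5,5,6,6,6]
a[mid]=5=5: mid=3
a[mid]=5=5: mid=4
end: lo=0, hi=3; a = [5,5,5,5,6,6,6]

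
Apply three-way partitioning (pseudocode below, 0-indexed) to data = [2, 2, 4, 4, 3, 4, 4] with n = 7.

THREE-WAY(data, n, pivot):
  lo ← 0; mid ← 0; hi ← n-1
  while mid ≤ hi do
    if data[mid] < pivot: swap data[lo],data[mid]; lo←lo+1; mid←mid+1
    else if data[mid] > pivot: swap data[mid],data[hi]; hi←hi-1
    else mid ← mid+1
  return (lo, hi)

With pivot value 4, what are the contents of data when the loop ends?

[2, 2, 3, 4, 4, 4, 4]

pivot = 4; lo=0, mid=0, hi=6
data[mid]=2<4: swap data[0],data[0]; lo=1,mid=1 → [2, 2, 4, 4, 3, 4, 4]
data[mid]=2<4: swap data[1],data[1]; lo=2,mid=2 → [2, 2, 4, 4, 3, 4, 4]
data[mid]=4=4: mid=3
data[mid]=4=4: mid=4
data[mid]=3<4: swap data[2],data[4]; lo=3,mid=5 → [2, 2, 3, 4, 4, 4, 4]
data[mid]=4=4: mid=6
data[mid]=4=4: mid=7
end: lo=3, hi=6; data = [2, 2, 3, 4, 4, 4, 4]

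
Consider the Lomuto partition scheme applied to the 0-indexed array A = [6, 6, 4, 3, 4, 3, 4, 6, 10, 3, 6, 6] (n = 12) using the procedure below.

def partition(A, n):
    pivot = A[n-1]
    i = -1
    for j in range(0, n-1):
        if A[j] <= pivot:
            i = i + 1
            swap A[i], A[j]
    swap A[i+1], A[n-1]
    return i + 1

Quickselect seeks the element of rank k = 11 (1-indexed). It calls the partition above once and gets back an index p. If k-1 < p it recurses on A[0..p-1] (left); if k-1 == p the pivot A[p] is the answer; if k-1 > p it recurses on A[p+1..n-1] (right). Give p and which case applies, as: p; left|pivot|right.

pivot=6, i=-1
j=0: 6≤6, i=0, swap(0,0) ⇒ [6, 6, 4, 3, 4, 3, 4, 6, 10, 3, 6, 6]
j=1: 6≤6, i=1, swap(1,1) ⇒ [6, 6, 4, 3, 4, 3, 4, 6, 10, 3, 6, 6]
j=2: 4≤6, i=2, swap(2,2) ⇒ [6, 6, 4, 3, 4, 3, 4, 6, 10, 3, 6, 6]
j=3: 3≤6, i=3, swap(3,3) ⇒ [6, 6, 4, 3, 4, 3, 4, 6, 10, 3, 6, 6]
j=4: 4≤6, i=4, swap(4,4) ⇒ [6, 6, 4, 3, 4, 3, 4, 6, 10, 3, 6, 6]
j=5: 3≤6, i=5, swap(5,5) ⇒ [6, 6, 4, 3, 4, 3, 4, 6, 10, 3, 6, 6]
j=6: 4≤6, i=6, swap(6,6) ⇒ [6, 6, 4, 3, 4, 3, 4, 6, 10, 3, 6, 6]
j=7: 6≤6, i=7, swap(7,7) ⇒ [6, 6, 4, 3, 4, 3, 4, 6, 10, 3, 6, 6]
j=8: 10>6, skip
j=9: 3≤6, i=8, swap(8,9) ⇒ [6, 6, 4, 3, 4, 3, 4, 6, 3, 10, 6, 6]
j=10: 6≤6, i=9, swap(9,10) ⇒ [6, 6, 4, 3, 4, 3, 4, 6, 3, 6, 10, 6]
swap(10,11) ⇒ [6, 6, 4, 3, 4, 3, 4, 6, 3, 6, 6, 10]; return 10
p = 10; k-1 = 10 == 10 ⇒ pivot

10; pivot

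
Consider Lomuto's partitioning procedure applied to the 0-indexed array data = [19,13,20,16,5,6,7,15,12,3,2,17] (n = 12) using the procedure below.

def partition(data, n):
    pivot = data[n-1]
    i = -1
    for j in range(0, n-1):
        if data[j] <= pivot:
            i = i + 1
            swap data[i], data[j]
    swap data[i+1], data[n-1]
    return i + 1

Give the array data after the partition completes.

pivot=17, i=-1
j=0: 19>17, skip
j=1: 13≤17, i=0, swap(0,1) ⇒ [13,19,20,16,5,6,7,15,12,3,2,17]
j=2: 20>17, skip
j=3: 16≤17, i=1, swap(1,3) ⇒ [13,16,20,19,5,6,7,15,12,3,2,17]
j=4: 5≤17, i=2, swap(2,4) ⇒ [13,16,5,19,20,6,7,15,12,3,2,17]
j=5: 6≤17, i=3, swap(3,5) ⇒ [13,16,5,6,20,19,7,15,12,3,2,17]
j=6: 7≤17, i=4, swap(4,6) ⇒ [13,16,5,6,7,19,20,15,12,3,2,17]
j=7: 15≤17, i=5, swap(5,7) ⇒ [13,16,5,6,7,15,20,19,12,3,2,17]
j=8: 12≤17, i=6, swap(6,8) ⇒ [13,16,5,6,7,15,12,19,20,3,2,17]
j=9: 3≤17, i=7, swap(7,9) ⇒ [13,16,5,6,7,15,12,3,20,19,2,17]
j=10: 2≤17, i=8, swap(8,10) ⇒ [13,16,5,6,7,15,12,3,2,19,20,17]
swap(9,11) ⇒ [13,16,5,6,7,15,12,3,2,17,20,19]; return 9

[13,16,5,6,7,15,12,3,2,17,20,19]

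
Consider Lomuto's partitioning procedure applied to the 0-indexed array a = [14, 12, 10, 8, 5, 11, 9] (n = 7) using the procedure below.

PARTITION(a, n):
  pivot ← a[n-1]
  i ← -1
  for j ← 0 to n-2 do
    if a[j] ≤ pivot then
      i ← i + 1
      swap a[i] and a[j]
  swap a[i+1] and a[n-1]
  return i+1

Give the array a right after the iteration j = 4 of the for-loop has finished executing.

[8, 5, 10, 14, 12, 11, 9]

pivot=9, i=-1
j=0: 14>9, skip
j=1: 12>9, skip
j=2: 10>9, skip
j=3: 8≤9, i=0, swap(0,3) ⇒ [8, 12, 10, 14, 5, 11, 9]
j=4: 5≤9, i=1, swap(1,4) ⇒ [8, 5, 10, 14, 12, 11, 9]
(after j=4) a = [8, 5, 10, 14, 12, 11, 9]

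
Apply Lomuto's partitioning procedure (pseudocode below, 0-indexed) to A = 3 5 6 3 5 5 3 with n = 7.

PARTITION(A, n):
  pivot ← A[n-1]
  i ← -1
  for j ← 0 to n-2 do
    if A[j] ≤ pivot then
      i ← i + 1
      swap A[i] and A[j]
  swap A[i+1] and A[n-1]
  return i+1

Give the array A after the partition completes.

3 3 3 5 5 5 6

pivot = A[6] = 3; i = -1
j=0: A[0]=3 ≤ 3 → i=0, swap A[0],A[0] (no change) → 3 5 6 3 5 5 3
j=1: A[1]=5 > 3 → no swap
j=2: A[2]=6 > 3 → no swap
j=3: A[3]=3 ≤ 3 → i=1, swap A[1],A[3] → 3 3 6 5 5 5 3
j=4: A[4]=5 > 3 → no swap
j=5: A[5]=5 > 3 → no swap
final swap A[2],A[6] → 3 3 3 5 5 5 6; return 2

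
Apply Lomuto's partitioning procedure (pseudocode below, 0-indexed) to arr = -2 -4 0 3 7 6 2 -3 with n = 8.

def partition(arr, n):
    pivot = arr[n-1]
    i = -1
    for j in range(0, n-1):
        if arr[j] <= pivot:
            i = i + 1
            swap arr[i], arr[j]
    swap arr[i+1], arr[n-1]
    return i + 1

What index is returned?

1

pivot = arr[7] = -3; i = -1
j=0: arr[0]=-2 > -3 → no swap
j=1: arr[1]=-4 ≤ -3 → i=0, swap arr[0],arr[1] → -4 -2 0 3 7 6 2 -3
j=2: arr[2]=0 > -3 → no swap
j=3: arr[3]=3 > -3 → no swap
j=4: arr[4]=7 > -3 → no swap
j=5: arr[5]=6 > -3 → no swap
j=6: arr[6]=2 > -3 → no swap
final swap arr[1],arr[7] → -4 -3 0 3 7 6 2 -2; return 1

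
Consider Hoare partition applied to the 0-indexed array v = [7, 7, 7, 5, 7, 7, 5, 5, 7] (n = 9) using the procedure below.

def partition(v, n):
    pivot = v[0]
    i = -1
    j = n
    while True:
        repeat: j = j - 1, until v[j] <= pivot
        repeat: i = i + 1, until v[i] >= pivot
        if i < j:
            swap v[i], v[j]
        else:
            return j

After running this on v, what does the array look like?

pivot = v[0] = 7; i = -1, j = 9
j→8 (v[8]=7≤7), i→0 (v[0]=7≥7); i<j, swap → [7, 7, 7, 5, 7, 7, 5, 5, 7]
j→7 (v[7]=5≤7), i→1 (v[1]=7≥7); i<j, swap → [7, 5, 7, 5, 7, 7, 5, 7, 7]
j→6 (v[6]=5≤7), i→2 (v[2]=7≥7); i<j, swap → [7, 5, 5, 5, 7, 7, 7, 7, 7]
j→5 (v[5]=7≤7), i→4 (v[4]=7≥7); i<j, swap → [7, 5, 5, 5, 7, 7, 7, 7, 7]
j→4, i→5; i≥j, return j=4. v = [7, 5, 5, 5, 7, 7, 7, 7, 7]

[7, 5, 5, 5, 7, 7, 7, 7, 7]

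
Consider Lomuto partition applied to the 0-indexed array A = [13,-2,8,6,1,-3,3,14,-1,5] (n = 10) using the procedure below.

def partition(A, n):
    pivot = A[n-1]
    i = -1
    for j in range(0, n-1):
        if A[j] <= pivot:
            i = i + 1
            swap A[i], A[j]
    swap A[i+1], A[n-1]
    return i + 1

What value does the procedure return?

5

pivot=5, i=-1
j=0: 13>5, skip
j=1: -2≤5, i=0, swap(0,1) ⇒ [-2,13,8,6,1,-3,3,14,-1,5]
j=2: 8>5, skip
j=3: 6>5, skip
j=4: 1≤5, i=1, swap(1,4) ⇒ [-2,1,8,6,13,-3,3,14,-1,5]
j=5: -3≤5, i=2, swap(2,5) ⇒ [-2,1,-3,6,13,8,3,14,-1,5]
j=6: 3≤5, i=3, swap(3,6) ⇒ [-2,1,-3,3,13,8,6,14,-1,5]
j=7: 14>5, skip
j=8: -1≤5, i=4, swap(4,8) ⇒ [-2,1,-3,3,-1,8,6,14,13,5]
swap(5,9) ⇒ [-2,1,-3,3,-1,5,6,14,13,8]; return 5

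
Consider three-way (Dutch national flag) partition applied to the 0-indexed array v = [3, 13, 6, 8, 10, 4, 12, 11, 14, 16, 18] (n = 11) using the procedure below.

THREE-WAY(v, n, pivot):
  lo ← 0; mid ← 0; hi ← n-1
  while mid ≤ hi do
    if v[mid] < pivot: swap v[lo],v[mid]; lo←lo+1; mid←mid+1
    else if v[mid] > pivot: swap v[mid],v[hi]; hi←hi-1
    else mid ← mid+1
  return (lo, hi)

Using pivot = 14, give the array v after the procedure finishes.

lo=0 mid=0 hi=10
3<14: swap(0,0), lo=1 mid=1 ⇒ [3, 13, 6, 8, 10, 4, 12, 11, 14, 16, 18]
13<14: swap(1,1), lo=2 mid=2 ⇒ [3, 13, 6, 8, 10, 4, 12, 11, 14, 16, 18]
6<14: swap(2,2), lo=3 mid=3 ⇒ [3, 13, 6, 8, 10, 4, 12, 11, 14, 16, 18]
8<14: swap(3,3), lo=4 mid=4 ⇒ [3, 13, 6, 8, 10, 4, 12, 11, 14, 16, 18]
10<14: swap(4,4), lo=5 mid=5 ⇒ [3, 13, 6, 8, 10, 4, 12, 11, 14, 16, 18]
4<14: swap(5,5), lo=6 mid=6 ⇒ [3, 13, 6, 8, 10, 4, 12, 11, 14, 16, 18]
12<14: swap(6,6), lo=7 mid=7 ⇒ [3, 13, 6, 8, 10, 4, 12, 11, 14, 16, 18]
11<14: swap(7,7), lo=8 mid=8 ⇒ [3, 13, 6, 8, 10, 4, 12, 11, 14, 16, 18]
14=14: mid=9
16>14: swap(9,10), hi=9 ⇒ [3, 13, 6, 8, 10, 4, 12, 11, 14, 18, 16]
18>14: swap(9,9), hi=8 ⇒ [3, 13, 6, 8, 10, 4, 12, 11, 14, 18, 16]
done. lo=8 hi=8; v=[3, 13, 6, 8, 10, 4, 12, 11, 14, 18, 16]

[3, 13, 6, 8, 10, 4, 12, 11, 14, 18, 16]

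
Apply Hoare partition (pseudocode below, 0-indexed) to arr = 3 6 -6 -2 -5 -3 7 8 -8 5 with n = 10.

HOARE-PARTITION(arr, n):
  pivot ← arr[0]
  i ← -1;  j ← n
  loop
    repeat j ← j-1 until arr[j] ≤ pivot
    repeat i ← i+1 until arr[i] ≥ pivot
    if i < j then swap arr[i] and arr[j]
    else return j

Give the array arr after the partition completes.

-8 -3 -6 -2 -5 6 7 8 3 5

pivot = arr[0] = 3; i = -1, j = 10
j→8 (arr[8]=-8≤3), i→0 (arr[0]=3≥3); i<j, swap → -8 6 -6 -2 -5 -3 7 8 3 5
j→5 (arr[5]=-3≤3), i→1 (arr[1]=6≥3); i<j, swap → -8 -3 -6 -2 -5 6 7 8 3 5
j→4, i→5; i≥j, return j=4. arr = -8 -3 -6 -2 -5 6 7 8 3 5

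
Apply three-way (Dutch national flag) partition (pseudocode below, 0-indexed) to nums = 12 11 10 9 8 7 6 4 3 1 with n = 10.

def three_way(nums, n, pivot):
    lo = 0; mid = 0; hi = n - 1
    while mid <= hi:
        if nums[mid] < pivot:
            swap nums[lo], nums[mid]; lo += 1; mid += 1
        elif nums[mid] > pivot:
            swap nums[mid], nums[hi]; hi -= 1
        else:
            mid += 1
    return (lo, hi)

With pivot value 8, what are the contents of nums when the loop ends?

lo=0 mid=0 hi=9
12>8: swap(0,9), hi=8 ⇒ 1 11 10 9 8 7 6 4 3 12
1<8: swap(0,0), lo=1 mid=1 ⇒ 1 11 10 9 8 7 6 4 3 12
11>8: swap(1,8), hi=7 ⇒ 1 3 10 9 8 7 6 4 11 12
3<8: swap(1,1), lo=2 mid=2 ⇒ 1 3 10 9 8 7 6 4 11 12
10>8: swap(2,7), hi=6 ⇒ 1 3 4 9 8 7 6 10 11 12
4<8: swap(2,2), lo=3 mid=3 ⇒ 1 3 4 9 8 7 6 10 11 12
9>8: swap(3,6), hi=5 ⇒ 1 3 4 6 8 7 9 10 11 12
6<8: swap(3,3), lo=4 mid=4 ⇒ 1 3 4 6 8 7 9 10 11 12
8=8: mid=5
7<8: swap(4,5), lo=5 mid=6 ⇒ 1 3 4 6 7 8 9 10 11 12
done. lo=5 hi=5; nums=1 3 4 6 7 8 9 10 11 12

1 3 4 6 7 8 9 10 11 12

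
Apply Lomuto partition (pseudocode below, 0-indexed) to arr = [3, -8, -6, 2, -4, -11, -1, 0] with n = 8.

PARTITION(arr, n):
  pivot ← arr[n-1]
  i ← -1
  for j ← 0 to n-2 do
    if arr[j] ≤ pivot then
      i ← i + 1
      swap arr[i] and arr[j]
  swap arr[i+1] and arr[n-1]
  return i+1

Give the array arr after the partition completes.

pivot = arr[7] = 0; i = -1
j=0: arr[0]=3 > 0 → no swap
j=1: arr[1]=-8 ≤ 0 → i=0, swap arr[0],arr[1] → [-8, 3, -6, 2, -4, -11, -1, 0]
j=2: arr[2]=-6 ≤ 0 → i=1, swap arr[1],arr[2] → [-8, -6, 3, 2, -4, -11, -1, 0]
j=3: arr[3]=2 > 0 → no swap
j=4: arr[4]=-4 ≤ 0 → i=2, swap arr[2],arr[4] → [-8, -6, -4, 2, 3, -11, -1, 0]
j=5: arr[5]=-11 ≤ 0 → i=3, swap arr[3],arr[5] → [-8, -6, -4, -11, 3, 2, -1, 0]
j=6: arr[6]=-1 ≤ 0 → i=4, swap arr[4],arr[6] → [-8, -6, -4, -11, -1, 2, 3, 0]
final swap arr[5],arr[7] → [-8, -6, -4, -11, -1, 0, 3, 2]; return 5

[-8, -6, -4, -11, -1, 0, 3, 2]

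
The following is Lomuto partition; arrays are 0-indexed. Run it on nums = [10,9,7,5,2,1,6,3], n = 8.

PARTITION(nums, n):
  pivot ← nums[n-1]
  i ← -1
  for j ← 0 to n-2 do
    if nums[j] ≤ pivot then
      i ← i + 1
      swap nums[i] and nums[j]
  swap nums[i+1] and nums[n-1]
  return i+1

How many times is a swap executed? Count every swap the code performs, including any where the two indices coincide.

pivot=3, i=-1
j=0: 10>3, skip
j=1: 9>3, skip
j=2: 7>3, skip
j=3: 5>3, skip
j=4: 2≤3, i=0, swap(0,4) ⇒ [2,9,7,5,10,1,6,3]
j=5: 1≤3, i=1, swap(1,5) ⇒ [2,1,7,5,10,9,6,3]
j=6: 6>3, skip
swap(2,7) ⇒ [2,1,3,5,10,9,6,7]; return 2

3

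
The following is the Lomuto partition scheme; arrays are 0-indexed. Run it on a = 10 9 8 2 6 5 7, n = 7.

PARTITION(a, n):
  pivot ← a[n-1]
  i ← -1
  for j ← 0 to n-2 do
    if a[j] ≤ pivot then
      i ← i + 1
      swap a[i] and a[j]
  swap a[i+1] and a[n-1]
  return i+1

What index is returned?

3

pivot=7, i=-1
j=0: 10>7, skip
j=1: 9>7, skip
j=2: 8>7, skip
j=3: 2≤7, i=0, swap(0,3) ⇒ 2 9 8 10 6 5 7
j=4: 6≤7, i=1, swap(1,4) ⇒ 2 6 8 10 9 5 7
j=5: 5≤7, i=2, swap(2,5) ⇒ 2 6 5 10 9 8 7
swap(3,6) ⇒ 2 6 5 7 9 8 10; return 3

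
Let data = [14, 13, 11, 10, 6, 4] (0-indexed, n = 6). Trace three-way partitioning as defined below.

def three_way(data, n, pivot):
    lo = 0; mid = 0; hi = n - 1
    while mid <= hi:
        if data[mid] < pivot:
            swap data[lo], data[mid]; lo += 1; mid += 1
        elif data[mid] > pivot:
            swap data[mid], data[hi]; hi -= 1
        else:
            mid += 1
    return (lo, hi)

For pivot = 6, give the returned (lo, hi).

pivot = 6; lo=0, mid=0, hi=5
data[mid]=14>6: swap data[0],data[5]; hi=4 → [4, 13, 11, 10, 6, 14]
data[mid]=4<6: swap data[0],data[0]; lo=1,mid=1 → [4, 13, 11, 10, 6, 14]
data[mid]=13>6: swap data[1],data[4]; hi=3 → [4, 6, 11, 10, 13, 14]
data[mid]=6=6: mid=2
data[mid]=11>6: swap data[2],data[3]; hi=2 → [4, 6, 10, 11, 13, 14]
data[mid]=10>6: swap data[2],data[2]; hi=1 → [4, 6, 10, 11, 13, 14]
end: lo=1, hi=1; data = [4, 6, 10, 11, 13, 14]

(1, 1)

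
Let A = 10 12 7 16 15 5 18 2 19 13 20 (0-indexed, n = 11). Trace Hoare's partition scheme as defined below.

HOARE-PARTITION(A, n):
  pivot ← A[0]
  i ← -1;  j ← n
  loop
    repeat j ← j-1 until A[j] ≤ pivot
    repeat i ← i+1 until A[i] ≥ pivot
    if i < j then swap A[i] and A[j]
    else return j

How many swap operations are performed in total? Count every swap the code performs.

pivot = A[0] = 10; i = -1, j = 11
j→7 (A[7]=2≤10), i→0 (A[0]=10≥10); i<j, swap → 2 12 7 16 15 5 18 10 19 13 20
j→5 (A[5]=5≤10), i→1 (A[1]=12≥10); i<j, swap → 2 5 7 16 15 12 18 10 19 13 20
j→2, i→3; i≥j, return j=2. A = 2 5 7 16 15 12 18 10 19 13 20

2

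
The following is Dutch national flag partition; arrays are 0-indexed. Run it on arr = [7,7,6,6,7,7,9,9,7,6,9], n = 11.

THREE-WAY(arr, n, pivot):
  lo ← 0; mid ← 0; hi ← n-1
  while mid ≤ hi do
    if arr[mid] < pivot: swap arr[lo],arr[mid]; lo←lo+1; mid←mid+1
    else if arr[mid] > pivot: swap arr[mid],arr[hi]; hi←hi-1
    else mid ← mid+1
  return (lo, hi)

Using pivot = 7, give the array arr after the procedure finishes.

[6,6,6,7,7,7,7,7,9,9,9]

lo=0 mid=0 hi=10
7=7: mid=1
7=7: mid=2
6<7: swap(0,2), lo=1 mid=3 ⇒ [6,7,7,6,7,7,9,9,7,6,9]
6<7: swap(1,3), lo=2 mid=4 ⇒ [6,6,7,7,7,7,9,9,7,6,9]
7=7: mid=5
7=7: mid=6
9>7: swap(6,10), hi=9 ⇒ [6,6,7,7,7,7,9,9,7,6,9]
9>7: swap(6,9), hi=8 ⇒ [6,6,7,7,7,7,6,9,7,9,9]
6<7: swap(2,6), lo=3 mid=7 ⇒ [6,6,6,7,7,7,7,9,7,9,9]
9>7: swap(7,8), hi=7 ⇒ [6,6,6,7,7,7,7,7,9,9,9]
7=7: mid=8
done. lo=3 hi=7; arr=[6,6,6,7,7,7,7,7,9,9,9]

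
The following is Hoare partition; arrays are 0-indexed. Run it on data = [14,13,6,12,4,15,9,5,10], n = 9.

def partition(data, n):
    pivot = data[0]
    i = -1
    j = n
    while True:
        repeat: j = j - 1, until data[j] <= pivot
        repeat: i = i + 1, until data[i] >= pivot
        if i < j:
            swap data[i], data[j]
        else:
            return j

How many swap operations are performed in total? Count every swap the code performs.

2

pivot = data[0] = 14; i = -1, j = 9
j→8 (data[8]=10≤14), i→0 (data[0]=14≥14); i<j, swap → [10,13,6,12,4,15,9,5,14]
j→7 (data[7]=5≤14), i→5 (data[5]=15≥14); i<j, swap → [10,13,6,12,4,5,9,15,14]
j→6, i→7; i≥j, return j=6. data = [10,13,6,12,4,5,9,15,14]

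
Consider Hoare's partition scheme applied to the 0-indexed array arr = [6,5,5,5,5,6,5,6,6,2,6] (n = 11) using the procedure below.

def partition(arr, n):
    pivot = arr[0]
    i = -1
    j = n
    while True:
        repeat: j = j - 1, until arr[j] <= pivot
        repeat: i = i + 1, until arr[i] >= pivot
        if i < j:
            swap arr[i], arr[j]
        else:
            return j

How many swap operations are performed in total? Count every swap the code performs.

3

pivot = arr[0] = 6; i = -1, j = 11
j→10 (arr[10]=6≤6), i→0 (arr[0]=6≥6); i<j, swap → [6,5,5,5,5,6,5,6,6,2,6]
j→9 (arr[9]=2≤6), i→5 (arr[5]=6≥6); i<j, swap → [6,5,5,5,5,2,5,6,6,6,6]
j→8 (arr[8]=6≤6), i→7 (arr[7]=6≥6); i<j, swap → [6,5,5,5,5,2,5,6,6,6,6]
j→7, i→8; i≥j, return j=7. arr = [6,5,5,5,5,2,5,6,6,6,6]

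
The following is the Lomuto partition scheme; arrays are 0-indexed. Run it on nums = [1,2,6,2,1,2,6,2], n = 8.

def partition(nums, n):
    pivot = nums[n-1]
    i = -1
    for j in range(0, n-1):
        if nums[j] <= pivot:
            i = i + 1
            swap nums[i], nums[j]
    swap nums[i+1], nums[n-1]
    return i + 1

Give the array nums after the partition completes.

pivot = nums[7] = 2; i = -1
j=0: nums[0]=1 ≤ 2 → i=0, swap nums[0],nums[0] (no change) → [1,2,6,2,1,2,6,2]
j=1: nums[1]=2 ≤ 2 → i=1, swap nums[1],nums[1] (no change) → [1,2,6,2,1,2,6,2]
j=2: nums[2]=6 > 2 → no swap
j=3: nums[3]=2 ≤ 2 → i=2, swap nums[2],nums[3] → [1,2,2,6,1,2,6,2]
j=4: nums[4]=1 ≤ 2 → i=3, swap nums[3],nums[4] → [1,2,2,1,6,2,6,2]
j=5: nums[5]=2 ≤ 2 → i=4, swap nums[4],nums[5] → [1,2,2,1,2,6,6,2]
j=6: nums[6]=6 > 2 → no swap
final swap nums[5],nums[7] → [1,2,2,1,2,2,6,6]; return 5

[1,2,2,1,2,2,6,6]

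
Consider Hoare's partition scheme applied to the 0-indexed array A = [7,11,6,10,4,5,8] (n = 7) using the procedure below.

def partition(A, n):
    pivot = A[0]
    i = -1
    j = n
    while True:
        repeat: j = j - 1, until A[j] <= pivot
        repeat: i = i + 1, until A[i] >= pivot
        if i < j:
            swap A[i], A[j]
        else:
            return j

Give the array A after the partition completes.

pivot=7
j stops at 5 (5), i stops at 0 (7); swap ⇒ [5,11,6,10,4,7,8]
j stops at 4 (4), i stops at 1 (11); swap ⇒ [5,4,6,10,11,7,8]
j stops at 2, i stops at 3; i≥j ⇒ return 2. A=[5,4,6,10,11,7,8]

[5,4,6,10,11,7,8]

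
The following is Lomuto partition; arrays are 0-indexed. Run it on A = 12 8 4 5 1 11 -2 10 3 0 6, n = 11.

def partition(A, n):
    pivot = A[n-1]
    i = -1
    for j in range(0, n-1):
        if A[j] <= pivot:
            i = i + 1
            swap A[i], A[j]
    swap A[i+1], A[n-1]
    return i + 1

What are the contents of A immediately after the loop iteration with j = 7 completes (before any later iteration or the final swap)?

pivot=6, i=-1
j=0: 12>6, skip
j=1: 8>6, skip
j=2: 4≤6, i=0, swap(0,2) ⇒ 4 8 12 5 1 11 -2 10 3 0 6
j=3: 5≤6, i=1, swap(1,3) ⇒ 4 5 12 8 1 11 -2 10 3 0 6
j=4: 1≤6, i=2, swap(2,4) ⇒ 4 5 1 8 12 11 -2 10 3 0 6
j=5: 11>6, skip
j=6: -2≤6, i=3, swap(3,6) ⇒ 4 5 1 -2 12 11 8 10 3 0 6
j=7: 10>6, skip
(after j=7) A = 4 5 1 -2 12 11 8 10 3 0 6

4 5 1 -2 12 11 8 10 3 0 6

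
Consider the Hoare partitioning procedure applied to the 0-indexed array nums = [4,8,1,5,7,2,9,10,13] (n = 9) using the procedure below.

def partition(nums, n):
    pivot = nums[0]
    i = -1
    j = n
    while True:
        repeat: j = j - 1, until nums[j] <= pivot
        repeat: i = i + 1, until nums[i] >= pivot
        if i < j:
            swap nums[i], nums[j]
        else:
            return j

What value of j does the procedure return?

pivot=4
j stops at 5 (2), i stops at 0 (4); swap ⇒ [2,8,1,5,7,4,9,10,13]
j stops at 2 (1), i stops at 1 (8); swap ⇒ [2,1,8,5,7,4,9,10,13]
j stops at 1, i stops at 2; i≥j ⇒ return 1. nums=[2,1,8,5,7,4,9,10,13]

1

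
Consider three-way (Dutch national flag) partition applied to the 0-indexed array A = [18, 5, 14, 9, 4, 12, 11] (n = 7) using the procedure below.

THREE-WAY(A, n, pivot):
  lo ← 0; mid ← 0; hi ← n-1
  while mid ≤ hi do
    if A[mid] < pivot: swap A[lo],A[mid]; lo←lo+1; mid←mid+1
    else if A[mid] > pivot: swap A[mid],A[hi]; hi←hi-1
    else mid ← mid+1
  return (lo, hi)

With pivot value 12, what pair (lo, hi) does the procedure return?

(4, 4)

pivot = 12; lo=0, mid=0, hi=6
A[mid]=18>12: swap A[0],A[6]; hi=5 → [11, 5, 14, 9, 4, 12, 18]
A[mid]=11<12: swap A[0],A[0]; lo=1,mid=1 → [11, 5, 14, 9, 4, 12, 18]
A[mid]=5<12: swap A[1],A[1]; lo=2,mid=2 → [11, 5, 14, 9, 4, 12, 18]
A[mid]=14>12: swap A[2],A[5]; hi=4 → [11, 5, 12, 9, 4, 14, 18]
A[mid]=12=12: mid=3
A[mid]=9<12: swap A[2],A[3]; lo=3,mid=4 → [11, 5, 9, 12, 4, 14, 18]
A[mid]=4<12: swap A[3],A[4]; lo=4,mid=5 → [11, 5, 9, 4, 12, 14, 18]
end: lo=4, hi=4; A = [11, 5, 9, 4, 12, 14, 18]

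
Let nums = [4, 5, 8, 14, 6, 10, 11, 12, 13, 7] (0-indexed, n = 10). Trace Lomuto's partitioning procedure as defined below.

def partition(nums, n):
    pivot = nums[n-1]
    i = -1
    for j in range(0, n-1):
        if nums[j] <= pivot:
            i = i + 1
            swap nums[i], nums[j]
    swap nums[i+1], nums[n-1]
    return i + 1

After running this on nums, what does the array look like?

[4, 5, 6, 7, 8, 10, 11, 12, 13, 14]

pivot=7, i=-1
j=0: 4≤7, i=0, swap(0,0) ⇒ [4, 5, 8, 14, 6, 10, 11, 12, 13, 7]
j=1: 5≤7, i=1, swap(1,1) ⇒ [4, 5, 8, 14, 6, 10, 11, 12, 13, 7]
j=2: 8>7, skip
j=3: 14>7, skip
j=4: 6≤7, i=2, swap(2,4) ⇒ [4, 5, 6, 14, 8, 10, 11, 12, 13, 7]
j=5: 10>7, skip
j=6: 11>7, skip
j=7: 12>7, skip
j=8: 13>7, skip
swap(3,9) ⇒ [4, 5, 6, 7, 8, 10, 11, 12, 13, 14]; return 3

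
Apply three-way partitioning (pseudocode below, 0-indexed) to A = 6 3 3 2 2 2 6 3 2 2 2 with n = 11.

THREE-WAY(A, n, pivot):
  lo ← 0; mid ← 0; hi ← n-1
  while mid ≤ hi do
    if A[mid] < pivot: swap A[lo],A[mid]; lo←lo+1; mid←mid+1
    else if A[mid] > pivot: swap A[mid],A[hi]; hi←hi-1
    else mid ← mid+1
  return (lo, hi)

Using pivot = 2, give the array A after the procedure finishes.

2 2 2 2 2 2 3 6 3 3 6

lo=0 mid=0 hi=10
6>2: swap(0,10), hi=9 ⇒ 2 3 3 2 2 2 6 3 2 2 6
2=2: mid=1
3>2: swap(1,9), hi=8 ⇒ 2 2 3 2 2 2 6 3 2 3 6
2=2: mid=2
3>2: swap(2,8), hi=7 ⇒ 2 2 2 2 2 2 6 3 3 3 6
2=2: mid=3
2=2: mid=4
2=2: mid=5
2=2: mid=6
6>2: swap(6,7), hi=6 ⇒ 2 2 2 2 2 2 3 6 3 3 6
3>2: swap(6,6), hi=5 ⇒ 2 2 2 2 2 2 3 6 3 3 6
done. lo=0 hi=5; A=2 2 2 2 2 2 3 6 3 3 6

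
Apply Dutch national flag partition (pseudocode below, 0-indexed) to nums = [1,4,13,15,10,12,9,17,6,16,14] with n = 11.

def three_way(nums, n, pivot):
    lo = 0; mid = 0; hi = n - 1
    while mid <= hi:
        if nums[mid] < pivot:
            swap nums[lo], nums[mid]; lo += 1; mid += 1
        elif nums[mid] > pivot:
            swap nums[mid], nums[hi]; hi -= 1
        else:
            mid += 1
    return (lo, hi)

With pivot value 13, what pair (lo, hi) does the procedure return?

(6, 6)

lo=0 mid=0 hi=10
1<13: swap(0,0), lo=1 mid=1 ⇒ [1,4,13,15,10,12,9,17,6,16,14]
4<13: swap(1,1), lo=2 mid=2 ⇒ [1,4,13,15,10,12,9,17,6,16,14]
13=13: mid=3
15>13: swap(3,10), hi=9 ⇒ [1,4,13,14,10,12,9,17,6,16,15]
14>13: swap(3,9), hi=8 ⇒ [1,4,13,16,10,12,9,17,6,14,15]
16>13: swap(3,8), hi=7 ⇒ [1,4,13,6,10,12,9,17,16,14,15]
6<13: swap(2,3), lo=3 mid=4 ⇒ [1,4,6,13,10,12,9,17,16,14,15]
10<13: swap(3,4), lo=4 mid=5 ⇒ [1,4,6,10,13,12,9,17,16,14,15]
12<13: swap(4,5), lo=5 mid=6 ⇒ [1,4,6,10,12,13,9,17,16,14,15]
9<13: swap(5,6), lo=6 mid=7 ⇒ [1,4,6,10,12,9,13,17,16,14,15]
17>13: swap(7,7), hi=6 ⇒ [1,4,6,10,12,9,13,17,16,14,15]
done. lo=6 hi=6; nums=[1,4,6,10,12,9,13,17,16,14,15]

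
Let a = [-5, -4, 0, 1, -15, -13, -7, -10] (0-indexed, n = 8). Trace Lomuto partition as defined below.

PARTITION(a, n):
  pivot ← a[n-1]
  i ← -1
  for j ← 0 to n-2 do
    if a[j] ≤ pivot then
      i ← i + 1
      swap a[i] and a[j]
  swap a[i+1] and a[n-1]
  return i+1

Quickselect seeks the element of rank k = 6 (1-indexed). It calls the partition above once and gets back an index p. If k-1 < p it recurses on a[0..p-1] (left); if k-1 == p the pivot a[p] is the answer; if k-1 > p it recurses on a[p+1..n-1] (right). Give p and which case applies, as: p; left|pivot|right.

pivot = a[7] = -10; i = -1
j=0: a[0]=-5 > -10 → no swap
j=1: a[1]=-4 > -10 → no swap
j=2: a[2]=0 > -10 → no swap
j=3: a[3]=1 > -10 → no swap
j=4: a[4]=-15 ≤ -10 → i=0, swap a[0],a[4] → [-15, -4, 0, 1, -5, -13, -7, -10]
j=5: a[5]=-13 ≤ -10 → i=1, swap a[1],a[5] → [-15, -13, 0, 1, -5, -4, -7, -10]
j=6: a[6]=-7 > -10 → no swap
final swap a[2],a[7] → [-15, -13, -10, 1, -5, -4, -7, 0]; return 2
p = 2; k-1 = 5 > 2 ⇒ right

2; right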